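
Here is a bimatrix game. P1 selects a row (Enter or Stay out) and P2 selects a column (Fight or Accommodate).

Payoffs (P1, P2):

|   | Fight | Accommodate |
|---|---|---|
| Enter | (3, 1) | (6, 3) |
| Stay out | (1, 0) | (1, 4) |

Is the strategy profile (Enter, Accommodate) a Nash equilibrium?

At (Enter, Accommodate), P1 earns 6; switching to Stay out would give 1, so P1 has no profitable deviation.
P2 earns 3; switching to Fight would give 1, so P2 has no profitable deviation.
Neither player can gain by a unilateral deviation, so this profile is a Nash equilibrium.

Yes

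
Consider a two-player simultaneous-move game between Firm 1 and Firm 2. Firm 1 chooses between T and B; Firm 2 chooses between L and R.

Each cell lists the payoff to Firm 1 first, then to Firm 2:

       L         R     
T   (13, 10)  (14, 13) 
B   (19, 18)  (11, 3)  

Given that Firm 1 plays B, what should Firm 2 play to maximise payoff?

L

Against B, Firm 2 earns 18 from L and 3 from R.
So L is the best response.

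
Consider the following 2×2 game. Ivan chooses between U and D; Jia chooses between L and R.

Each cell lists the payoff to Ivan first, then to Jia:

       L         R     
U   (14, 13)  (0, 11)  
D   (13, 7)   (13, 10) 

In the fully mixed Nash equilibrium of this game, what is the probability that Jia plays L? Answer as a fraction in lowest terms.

13/14

Let q be the probability that Jia plays L. In a completely mixed equilibrium, Ivan must be indifferent between U and D.
Ivan's expected payoff from U is 14q; from D it is 13q + 13(1−q).
Setting these equal: 14q = 13, so q = 13/14.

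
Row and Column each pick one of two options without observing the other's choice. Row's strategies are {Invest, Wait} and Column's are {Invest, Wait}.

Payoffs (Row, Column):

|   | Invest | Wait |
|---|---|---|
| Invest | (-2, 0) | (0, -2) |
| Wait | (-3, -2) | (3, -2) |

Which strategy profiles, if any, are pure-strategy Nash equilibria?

(Invest, Invest): Row gets -2 ≥ -3 from Wait, and Column gets 0 ≥ -2 from Wait — Nash equilibrium.
(Invest, Wait): Row prefers Wait (3 > 0); Column prefers Invest (0 > -2) — not an equilibrium.
(Wait, Invest): Row prefers Invest (-2 > -3) — not an equilibrium.
(Wait, Wait): Row gets 3 ≥ 0 from Invest, and Column gets -2 ≥ -2 from Invest — Nash equilibrium.

(Invest, Invest) and (Wait, Wait)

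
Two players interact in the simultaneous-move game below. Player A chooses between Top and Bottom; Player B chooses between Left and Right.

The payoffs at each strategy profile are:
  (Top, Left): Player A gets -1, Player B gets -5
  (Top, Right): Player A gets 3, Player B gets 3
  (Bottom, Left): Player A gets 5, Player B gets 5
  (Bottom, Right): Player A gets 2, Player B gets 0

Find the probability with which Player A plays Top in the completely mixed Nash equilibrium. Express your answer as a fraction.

Let p be the probability that Player A plays Top. In a completely mixed equilibrium, Player B must be indifferent between Left and Right.
Player B's expected payoff from Left is −5p + 5(1−p); from Right it is 3p.
Setting these equal: −10p + 5 = 3p, so p = 5/13.

5/13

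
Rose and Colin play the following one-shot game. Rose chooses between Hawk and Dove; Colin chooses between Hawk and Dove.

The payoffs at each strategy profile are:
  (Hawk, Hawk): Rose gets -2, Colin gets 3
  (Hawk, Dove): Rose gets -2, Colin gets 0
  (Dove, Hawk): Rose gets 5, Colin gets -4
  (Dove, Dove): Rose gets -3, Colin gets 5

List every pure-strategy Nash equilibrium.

(Hawk, Hawk): Rose prefers Dove (5 > -2) — not an equilibrium.
(Hawk, Dove): Colin prefers Hawk (3 > 0) — not an equilibrium.
(Dove, Hawk): Colin prefers Dove (5 > -4) — not an equilibrium.
(Dove, Dove): Rose prefers Hawk (-2 > -3) — not an equilibrium.

none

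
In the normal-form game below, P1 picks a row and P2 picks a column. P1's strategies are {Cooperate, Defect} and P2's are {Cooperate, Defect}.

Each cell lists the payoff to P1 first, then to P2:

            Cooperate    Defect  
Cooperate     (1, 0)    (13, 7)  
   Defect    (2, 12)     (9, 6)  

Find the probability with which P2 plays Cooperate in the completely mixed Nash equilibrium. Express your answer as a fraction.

4/5

Let q be the probability that P2 plays Cooperate. In a completely mixed equilibrium, P1 must be indifferent between Cooperate and Defect.
P1's expected payoff from Cooperate is q + 13(1−q); from Defect it is 2q + 9(1−q).
Setting these equal: −12q + 13 = −7q + 9, so q = 4/5.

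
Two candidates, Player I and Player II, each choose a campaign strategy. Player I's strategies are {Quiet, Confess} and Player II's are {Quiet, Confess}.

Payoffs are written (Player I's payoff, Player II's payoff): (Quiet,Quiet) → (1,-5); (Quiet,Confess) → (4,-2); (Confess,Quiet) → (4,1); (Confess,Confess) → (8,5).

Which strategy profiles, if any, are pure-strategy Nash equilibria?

(Confess, Confess)

(Quiet, Quiet): Player I prefers Confess (4 > 1); Player II prefers Confess (-2 > -5) — not an equilibrium.
(Quiet, Confess): Player I prefers Confess (8 > 4) — not an equilibrium.
(Confess, Quiet): Player II prefers Confess (5 > 1) — not an equilibrium.
(Confess, Confess): Player I gets 8 ≥ 4 from Quiet, and Player II gets 5 ≥ 1 from Quiet — Nash equilibrium.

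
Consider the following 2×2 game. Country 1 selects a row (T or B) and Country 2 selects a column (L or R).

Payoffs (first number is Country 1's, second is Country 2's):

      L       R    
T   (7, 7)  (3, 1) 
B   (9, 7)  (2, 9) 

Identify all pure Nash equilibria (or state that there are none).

(T, L): Country 1 prefers B (9 > 7) — not an equilibrium.
(T, R): Country 2 prefers L (7 > 1) — not an equilibrium.
(B, L): Country 2 prefers R (9 > 7) — not an equilibrium.
(B, R): Country 1 prefers T (3 > 2) — not an equilibrium.

none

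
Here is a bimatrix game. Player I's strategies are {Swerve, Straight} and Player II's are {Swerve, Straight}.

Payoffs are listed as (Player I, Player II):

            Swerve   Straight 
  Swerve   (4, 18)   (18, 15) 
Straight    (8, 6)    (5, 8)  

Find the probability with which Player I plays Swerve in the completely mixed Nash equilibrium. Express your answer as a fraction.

2/5

Let r be the probability that Player I plays Swerve. In a completely mixed equilibrium, Player II must be indifferent between Swerve and Straight.
Player II's expected payoff from Swerve is 18r + 6(1−r); from Straight it is 15r + 8(1−r).
Setting these equal: 12r + 6 = 7r + 8, so r = 2/5.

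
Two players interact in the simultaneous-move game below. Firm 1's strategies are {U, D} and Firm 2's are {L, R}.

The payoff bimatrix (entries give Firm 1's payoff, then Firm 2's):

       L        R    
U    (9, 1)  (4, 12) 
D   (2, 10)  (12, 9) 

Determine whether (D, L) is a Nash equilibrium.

At (D, L), Firm 1 earns 2; switching to U would give 9, so Firm 1 would deviate.
Firm 2 earns 10; switching to R would give 9, so Firm 2 has no profitable deviation.
Since at least one player can profitably deviate, this is not a Nash equilibrium.

No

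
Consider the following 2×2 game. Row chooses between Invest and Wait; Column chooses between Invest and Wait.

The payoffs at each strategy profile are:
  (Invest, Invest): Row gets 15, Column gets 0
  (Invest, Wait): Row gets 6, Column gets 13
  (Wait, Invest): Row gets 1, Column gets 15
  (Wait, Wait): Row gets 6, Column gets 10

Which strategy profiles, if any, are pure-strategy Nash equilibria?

(Invest, Wait)

(Invest, Invest): Column prefers Wait (13 > 0) — not an equilibrium.
(Invest, Wait): Row gets 6 ≥ 6 from Wait, and Column gets 13 ≥ 0 from Invest — Nash equilibrium.
(Wait, Invest): Row prefers Invest (15 > 1) — not an equilibrium.
(Wait, Wait): Column prefers Invest (15 > 10) — not an equilibrium.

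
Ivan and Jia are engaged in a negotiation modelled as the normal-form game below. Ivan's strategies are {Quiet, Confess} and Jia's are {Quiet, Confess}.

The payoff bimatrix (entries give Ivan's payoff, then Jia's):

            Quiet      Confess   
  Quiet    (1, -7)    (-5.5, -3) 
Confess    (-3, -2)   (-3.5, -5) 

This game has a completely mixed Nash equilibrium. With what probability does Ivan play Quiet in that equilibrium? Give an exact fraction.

3/7

Let r be the probability that Ivan plays Quiet. In a completely mixed equilibrium, Jia must be indifferent between Quiet and Confess.
Jia's expected payoff from Quiet is −7r − 2(1−r); from Confess it is −3r − 5(1−r).
Setting these equal: −5r − 2 = 2r − 5, so r = 3/7.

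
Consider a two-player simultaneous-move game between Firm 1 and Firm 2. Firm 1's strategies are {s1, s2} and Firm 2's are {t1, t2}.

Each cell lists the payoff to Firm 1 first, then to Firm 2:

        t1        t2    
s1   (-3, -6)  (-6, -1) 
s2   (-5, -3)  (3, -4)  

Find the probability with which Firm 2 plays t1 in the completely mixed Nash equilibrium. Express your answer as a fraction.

Let q be the probability that Firm 2 plays t1. In a completely mixed equilibrium, Firm 1 must be indifferent between s1 and s2.
Firm 1's expected payoff from s1 is −3q − 6(1−q); from s2 it is −5q + 3(1−q).
Setting these equal: 3q − 6 = −8q + 3, so q = 9/11.

9/11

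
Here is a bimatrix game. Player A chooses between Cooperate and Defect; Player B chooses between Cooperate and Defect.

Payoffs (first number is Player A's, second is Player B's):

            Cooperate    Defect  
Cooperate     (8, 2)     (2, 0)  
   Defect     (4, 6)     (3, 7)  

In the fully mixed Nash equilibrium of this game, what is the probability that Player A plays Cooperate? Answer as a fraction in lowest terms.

Let x be the probability that Player A plays Cooperate. In a completely mixed equilibrium, Player B must be indifferent between Cooperate and Defect.
Player B's expected payoff from Cooperate is 2x + 6(1−x); from Defect it is 7(1−x).
Setting these equal: −4x + 6 = −7x + 7, so x = 1/3.

1/3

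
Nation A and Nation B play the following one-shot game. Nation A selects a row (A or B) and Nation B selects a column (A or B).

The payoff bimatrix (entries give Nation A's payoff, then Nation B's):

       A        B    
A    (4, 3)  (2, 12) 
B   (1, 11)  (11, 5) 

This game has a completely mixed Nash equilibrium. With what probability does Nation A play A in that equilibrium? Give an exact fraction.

2/5

Let x be the probability that Nation A plays A. In a completely mixed equilibrium, Nation B must be indifferent between A and B.
Nation B's expected payoff from A is 3x + 11(1−x); from B it is 12x + 5(1−x).
Setting these equal: −8x + 11 = 7x + 5, so x = 2/5.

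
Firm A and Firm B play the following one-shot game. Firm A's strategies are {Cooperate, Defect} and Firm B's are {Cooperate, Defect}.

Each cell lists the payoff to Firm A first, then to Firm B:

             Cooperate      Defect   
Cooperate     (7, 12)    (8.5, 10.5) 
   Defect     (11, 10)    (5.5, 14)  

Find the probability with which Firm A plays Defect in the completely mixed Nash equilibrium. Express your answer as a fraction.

Let r be the probability that Firm A plays Cooperate. In a completely mixed equilibrium, Firm B must be indifferent between Cooperate and Defect.
Firm B's expected payoff from Cooperate is 12r + 10(1−r); from Defect it is 10.5r + 14(1−r).
Setting these equal: 2r + 10 = −3.5r + 14, so r = 8/11.
Therefore Firm A plays Defect with probability 1 − 8/11 = 3/11.

3/11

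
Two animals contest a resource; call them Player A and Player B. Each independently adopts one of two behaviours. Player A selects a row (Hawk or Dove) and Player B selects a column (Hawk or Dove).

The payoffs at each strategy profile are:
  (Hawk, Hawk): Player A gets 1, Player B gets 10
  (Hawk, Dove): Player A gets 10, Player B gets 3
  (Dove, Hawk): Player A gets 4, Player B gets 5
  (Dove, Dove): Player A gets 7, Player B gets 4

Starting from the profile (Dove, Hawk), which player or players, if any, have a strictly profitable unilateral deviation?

Player A at (Dove, Hawk) earns 4; deviating to Hawk yields 1 — not better.
Player B earns 5; deviating to Dove yields 4 — not better.
Neither player can strictly improve; the profile is a Nash equilibrium.

Neither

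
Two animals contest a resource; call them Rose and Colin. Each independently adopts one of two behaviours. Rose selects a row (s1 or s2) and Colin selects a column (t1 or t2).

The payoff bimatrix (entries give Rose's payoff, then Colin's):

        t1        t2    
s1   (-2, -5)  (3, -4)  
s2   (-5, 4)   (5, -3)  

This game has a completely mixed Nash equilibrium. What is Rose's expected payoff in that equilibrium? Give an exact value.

First find q, the probability Colin plays t1, from Rose's indifference between s1 and s2: −2q + 3(1−q) = −5q + 5(1−q), giving q = 2/5.
Since Rose is indifferent in equilibrium, Rose's expected payoff equals the payoff from either row against (2/5, 3/5). Using s1: −2(2/5) + 3(3/5) = 1.

1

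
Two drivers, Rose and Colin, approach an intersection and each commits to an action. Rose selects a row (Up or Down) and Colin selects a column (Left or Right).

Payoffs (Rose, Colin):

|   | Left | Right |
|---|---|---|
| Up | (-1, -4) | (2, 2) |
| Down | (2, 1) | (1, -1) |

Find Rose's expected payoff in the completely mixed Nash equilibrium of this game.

5/4

First find y, the probability Colin plays Left, from Rose's indifference between Up and Down: −y + 2(1−y) = 2y + (1−y), giving y = 1/4.
Since Rose is indifferent in equilibrium, Rose's expected payoff equals the payoff from either row against (1/4, 3/4). Using Up: −(1/4) + 2(3/4) = 5/4.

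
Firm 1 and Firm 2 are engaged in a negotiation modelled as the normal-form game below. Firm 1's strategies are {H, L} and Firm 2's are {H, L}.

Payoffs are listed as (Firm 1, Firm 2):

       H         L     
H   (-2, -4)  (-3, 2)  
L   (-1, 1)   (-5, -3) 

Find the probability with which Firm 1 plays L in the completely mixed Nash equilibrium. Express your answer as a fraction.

Let x be the probability that Firm 1 plays H. In a completely mixed equilibrium, Firm 2 must be indifferent between H and L.
Firm 2's expected payoff from H is −4x + (1−x); from L it is 2x − 3(1−x).
Setting these equal: −5x + 1 = 5x − 3, so x = 2/5.
Therefore Firm 1 plays L with probability 1 − 2/5 = 3/5.

3/5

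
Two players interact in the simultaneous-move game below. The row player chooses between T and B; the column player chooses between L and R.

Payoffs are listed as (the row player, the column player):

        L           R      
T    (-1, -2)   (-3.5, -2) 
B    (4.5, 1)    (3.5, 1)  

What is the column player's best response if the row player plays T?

either — both L and R are best responses

Against T, the column player earns -2 from L and -2 from R.
So either strategy is a best response.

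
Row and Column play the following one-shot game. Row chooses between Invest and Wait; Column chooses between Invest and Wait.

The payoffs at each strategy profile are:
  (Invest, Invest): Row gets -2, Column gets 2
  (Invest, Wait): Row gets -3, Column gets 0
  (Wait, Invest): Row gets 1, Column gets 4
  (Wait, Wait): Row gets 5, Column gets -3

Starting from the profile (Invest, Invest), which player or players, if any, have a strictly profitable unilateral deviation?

Row at (Invest, Invest) earns -2; deviating to Wait yields 1 — a strict improvement.
Column earns 2; deviating to Wait yields 0 — not better.
Only Row has a strictly profitable deviation.

Row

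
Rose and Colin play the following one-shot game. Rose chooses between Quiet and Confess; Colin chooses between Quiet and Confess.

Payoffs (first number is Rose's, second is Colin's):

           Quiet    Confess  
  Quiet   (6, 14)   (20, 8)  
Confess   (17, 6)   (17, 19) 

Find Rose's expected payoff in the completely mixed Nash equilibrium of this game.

17

First find q, the probability Colin plays Quiet, from Rose's indifference between Quiet and Confess: 6q + 20(1−q) = 17q + 17(1−q), giving q = 3/14.
Since Rose is indifferent in equilibrium, Rose's expected payoff equals the payoff from either row against (3/14, 11/14). Using Quiet: 6(3/14) + 20(11/14) = 17.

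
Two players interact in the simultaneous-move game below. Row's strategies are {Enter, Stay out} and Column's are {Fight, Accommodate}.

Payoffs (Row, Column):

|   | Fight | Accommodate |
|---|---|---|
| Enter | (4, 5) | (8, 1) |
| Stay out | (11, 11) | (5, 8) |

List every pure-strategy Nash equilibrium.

(Enter, Fight): Row prefers Stay out (11 > 4) — not an equilibrium.
(Enter, Accommodate): Column prefers Fight (5 > 1) — not an equilibrium.
(Stay out, Fight): Row gets 11 ≥ 4 from Enter, and Column gets 11 ≥ 8 from Accommodate — Nash equilibrium.
(Stay out, Accommodate): Row prefers Enter (8 > 5); Column prefers Fight (11 > 8) — not an equilibrium.

(Stay out, Fight)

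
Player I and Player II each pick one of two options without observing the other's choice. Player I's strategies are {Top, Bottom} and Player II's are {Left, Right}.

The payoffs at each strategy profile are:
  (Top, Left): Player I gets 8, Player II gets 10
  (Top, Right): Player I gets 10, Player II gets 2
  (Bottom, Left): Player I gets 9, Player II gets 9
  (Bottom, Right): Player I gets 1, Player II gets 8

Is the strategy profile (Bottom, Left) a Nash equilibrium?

Yes

At (Bottom, Left), Player I earns 9; switching to Top would give 8, so Player I has no profitable deviation.
Player II earns 9; switching to Right would give 8, so Player II has no profitable deviation.
Neither player can gain by a unilateral deviation, so this profile is a Nash equilibrium.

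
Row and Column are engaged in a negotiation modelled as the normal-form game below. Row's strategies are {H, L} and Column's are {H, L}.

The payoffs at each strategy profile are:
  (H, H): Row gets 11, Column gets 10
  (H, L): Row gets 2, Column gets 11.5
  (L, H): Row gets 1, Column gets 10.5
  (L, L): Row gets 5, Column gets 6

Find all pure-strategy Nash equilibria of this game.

(H, H): Column prefers L (11.5 > 10) — not an equilibrium.
(H, L): Row prefers L (5 > 2) — not an equilibrium.
(L, H): Row prefers H (11 > 1) — not an equilibrium.
(L, L): Column prefers H (10.5 > 6) — not an equilibrium.

none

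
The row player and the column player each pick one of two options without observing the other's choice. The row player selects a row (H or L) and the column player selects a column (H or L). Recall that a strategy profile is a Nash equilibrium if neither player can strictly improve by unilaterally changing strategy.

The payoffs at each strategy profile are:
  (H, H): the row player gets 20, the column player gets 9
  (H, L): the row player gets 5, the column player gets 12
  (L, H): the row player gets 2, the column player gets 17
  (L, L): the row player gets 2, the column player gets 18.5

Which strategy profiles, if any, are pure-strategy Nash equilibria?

(H, H): the column player prefers L (12 > 9) — not an equilibrium.
(H, L): the row player gets 5 ≥ 2 from L, and the column player gets 12 ≥ 9 from H — Nash equilibrium.
(L, H): the row player prefers H (20 > 2); the column player prefers L (18.5 > 17) — not an equilibrium.
(L, L): the row player prefers H (5 > 2) — not an equilibrium.

(H, L)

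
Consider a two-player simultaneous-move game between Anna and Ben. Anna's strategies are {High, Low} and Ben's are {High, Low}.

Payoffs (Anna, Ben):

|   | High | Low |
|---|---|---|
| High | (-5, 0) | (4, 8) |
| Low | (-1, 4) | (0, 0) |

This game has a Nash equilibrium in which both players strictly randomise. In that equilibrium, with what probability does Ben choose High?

Let c be the probability that Ben plays High. In a completely mixed equilibrium, Anna must be indifferent between High and Low.
Anna's expected payoff from High is −5c + 4(1−c); from Low it is −c.
Setting these equal: −9c + 4 = −c, so c = 1/2.

1/2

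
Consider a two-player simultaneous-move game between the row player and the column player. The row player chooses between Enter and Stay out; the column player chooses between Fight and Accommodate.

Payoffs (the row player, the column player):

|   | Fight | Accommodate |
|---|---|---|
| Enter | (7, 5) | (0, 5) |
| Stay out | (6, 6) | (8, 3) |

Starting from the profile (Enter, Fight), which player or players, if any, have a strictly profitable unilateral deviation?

The row player at (Enter, Fight) earns 7; deviating to Stay out yields 6 — not better.
The column player earns 5; deviating to Accommodate yields 5 — not better.
Neither player can strictly improve; the profile is a Nash equilibrium.

Neither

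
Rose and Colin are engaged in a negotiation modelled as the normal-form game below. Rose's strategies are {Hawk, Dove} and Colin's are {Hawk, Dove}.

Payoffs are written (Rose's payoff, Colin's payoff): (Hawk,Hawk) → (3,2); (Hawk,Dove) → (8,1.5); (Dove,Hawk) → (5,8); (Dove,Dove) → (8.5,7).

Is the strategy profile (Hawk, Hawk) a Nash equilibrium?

No

At (Hawk, Hawk), Rose earns 3; switching to Dove would give 5, so Rose would deviate.
Colin earns 2; switching to Dove would give 1.5, so Colin has no profitable deviation.
Since at least one player can profitably deviate, this is not a Nash equilibrium.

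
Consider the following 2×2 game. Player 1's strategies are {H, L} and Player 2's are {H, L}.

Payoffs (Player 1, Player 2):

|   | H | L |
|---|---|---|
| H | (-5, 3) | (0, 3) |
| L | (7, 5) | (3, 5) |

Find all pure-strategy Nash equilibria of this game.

(L, H) and (L, L)

(H, H): Player 1 prefers L (7 > -5) — not an equilibrium.
(H, L): Player 1 prefers L (3 > 0) — not an equilibrium.
(L, H): Player 1 gets 7 ≥ -5 from H, and Player 2 gets 5 ≥ 5 from L — Nash equilibrium.
(L, L): Player 1 gets 3 ≥ 0 from H, and Player 2 gets 5 ≥ 5 from H — Nash equilibrium.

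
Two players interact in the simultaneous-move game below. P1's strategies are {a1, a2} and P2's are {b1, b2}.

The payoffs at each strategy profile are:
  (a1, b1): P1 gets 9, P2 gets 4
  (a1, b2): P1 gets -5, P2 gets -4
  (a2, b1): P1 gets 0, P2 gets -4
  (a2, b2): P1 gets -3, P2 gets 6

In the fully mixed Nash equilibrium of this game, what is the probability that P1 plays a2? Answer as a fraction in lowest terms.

Let x be the probability that P1 plays a1. In a completely mixed equilibrium, P2 must be indifferent between b1 and b2.
P2's expected payoff from b1 is 4x − 4(1−x); from b2 it is −4x + 6(1−x).
Setting these equal: 8x − 4 = −10x + 6, so x = 5/9.
Therefore P1 plays a2 with probability 1 − 5/9 = 4/9.

4/9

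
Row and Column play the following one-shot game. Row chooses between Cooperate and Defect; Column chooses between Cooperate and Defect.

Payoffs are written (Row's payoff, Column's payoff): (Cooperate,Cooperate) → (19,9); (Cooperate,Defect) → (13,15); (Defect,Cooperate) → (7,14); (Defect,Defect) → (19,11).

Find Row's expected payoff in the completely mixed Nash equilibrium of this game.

15

First find y, the probability Column plays Cooperate, from Row's indifference between Cooperate and Defect: 19y + 13(1−y) = 7y + 19(1−y), giving y = 1/3.
Since Row is indifferent in equilibrium, Row's expected payoff equals the payoff from either row against (1/3, 2/3). Using Cooperate: 19(1/3) + 13(2/3) = 15.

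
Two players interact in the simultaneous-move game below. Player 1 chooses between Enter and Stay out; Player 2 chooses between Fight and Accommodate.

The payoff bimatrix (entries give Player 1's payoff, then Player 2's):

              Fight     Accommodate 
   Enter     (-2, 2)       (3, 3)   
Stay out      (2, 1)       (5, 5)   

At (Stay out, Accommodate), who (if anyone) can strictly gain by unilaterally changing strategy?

Player 1 at (Stay out, Accommodate) earns 5; deviating to Enter yields 3 — not better.
Player 2 earns 5; deviating to Fight yields 1 — not better.
Neither player can strictly improve; the profile is a Nash equilibrium.

Neither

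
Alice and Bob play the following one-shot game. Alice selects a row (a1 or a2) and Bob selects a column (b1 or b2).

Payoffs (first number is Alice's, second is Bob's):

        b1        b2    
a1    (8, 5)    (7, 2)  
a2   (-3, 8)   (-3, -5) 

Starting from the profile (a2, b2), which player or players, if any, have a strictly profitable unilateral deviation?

Both

Alice at (a2, b2) earns -3; deviating to a1 yields 7 — a strict improvement.
Bob earns -5; deviating to b1 yields 8 — a strict improvement.
Both Alice and Bob have strictly profitable deviations.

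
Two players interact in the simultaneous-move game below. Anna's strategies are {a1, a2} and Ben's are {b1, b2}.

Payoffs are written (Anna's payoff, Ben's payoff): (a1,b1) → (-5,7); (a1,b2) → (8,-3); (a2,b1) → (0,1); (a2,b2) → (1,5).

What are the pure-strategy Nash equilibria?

(a1, b1): Anna prefers a2 (0 > -5) — not an equilibrium.
(a1, b2): Ben prefers b1 (7 > -3) — not an equilibrium.
(a2, b1): Ben prefers b2 (5 > 1) — not an equilibrium.
(a2, b2): Anna prefers a1 (8 > 1) — not an equilibrium.

none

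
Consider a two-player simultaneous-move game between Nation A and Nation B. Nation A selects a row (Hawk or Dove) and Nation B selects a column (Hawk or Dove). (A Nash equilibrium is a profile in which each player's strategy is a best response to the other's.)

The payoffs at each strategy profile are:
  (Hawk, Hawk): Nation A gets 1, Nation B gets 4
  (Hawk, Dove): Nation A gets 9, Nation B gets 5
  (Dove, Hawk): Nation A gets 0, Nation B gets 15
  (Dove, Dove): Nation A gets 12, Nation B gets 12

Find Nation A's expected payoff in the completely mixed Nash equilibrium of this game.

3

First find q, the probability Nation B plays Hawk, from Nation A's indifference between Hawk and Dove: q + 9(1−q) = 12(1−q), giving q = 3/4.
Since Nation A is indifferent in equilibrium, Nation A's expected payoff equals the payoff from either row against (3/4, 1/4). Using Hawk: (3/4) + 9(1/4) = 3.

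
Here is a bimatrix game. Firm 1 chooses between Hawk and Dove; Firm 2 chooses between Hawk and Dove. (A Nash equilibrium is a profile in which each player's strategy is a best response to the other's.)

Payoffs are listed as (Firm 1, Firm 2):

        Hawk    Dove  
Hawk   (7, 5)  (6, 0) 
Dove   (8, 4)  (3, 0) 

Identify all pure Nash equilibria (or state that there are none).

(Dove, Hawk)

(Hawk, Hawk): Firm 1 prefers Dove (8 > 7) — not an equilibrium.
(Hawk, Dove): Firm 2 prefers Hawk (5 > 0) — not an equilibrium.
(Dove, Hawk): Firm 1 gets 8 ≥ 7 from Hawk, and Firm 2 gets 4 ≥ 0 from Dove — Nash equilibrium.
(Dove, Dove): Firm 1 prefers Hawk (6 > 3); Firm 2 prefers Hawk (4 > 0) — not an equilibrium.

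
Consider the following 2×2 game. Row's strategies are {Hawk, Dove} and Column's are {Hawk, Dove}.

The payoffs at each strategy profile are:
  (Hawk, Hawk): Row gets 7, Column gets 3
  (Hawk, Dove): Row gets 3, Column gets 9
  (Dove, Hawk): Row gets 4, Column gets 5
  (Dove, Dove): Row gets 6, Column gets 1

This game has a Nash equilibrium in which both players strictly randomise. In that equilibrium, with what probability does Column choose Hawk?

Let q be the probability that Column plays Hawk. In a completely mixed equilibrium, Row must be indifferent between Hawk and Dove.
Row's expected payoff from Hawk is 7q + 3(1−q); from Dove it is 4q + 6(1−q).
Setting these equal: 4q + 3 = −2q + 6, so q = 1/2.

1/2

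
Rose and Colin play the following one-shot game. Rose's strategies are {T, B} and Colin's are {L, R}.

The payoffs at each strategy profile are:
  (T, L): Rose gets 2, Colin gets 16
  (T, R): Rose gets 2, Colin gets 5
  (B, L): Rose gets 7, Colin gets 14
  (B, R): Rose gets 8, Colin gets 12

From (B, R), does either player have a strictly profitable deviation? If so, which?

Rose at (B, R) earns 8; deviating to T yields 2 — not better.
Colin earns 12; deviating to L yields 14 — a strict improvement.
Only Colin has a strictly profitable deviation.

Colin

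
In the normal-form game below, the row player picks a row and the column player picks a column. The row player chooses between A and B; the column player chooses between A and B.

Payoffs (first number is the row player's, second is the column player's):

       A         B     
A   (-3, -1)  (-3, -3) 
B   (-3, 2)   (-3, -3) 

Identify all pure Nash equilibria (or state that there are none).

(A, A): the row player gets -3 ≥ -3 from B, and the column player gets -1 ≥ -3 from B — Nash equilibrium.
(A, B): the column player prefers A (-1 > -3) — not an equilibrium.
(B, A): the row player gets -3 ≥ -3 from A, and the column player gets 2 ≥ -3 from B — Nash equilibrium.
(B, B): the column player prefers A (2 > -3) — not an equilibrium.

(A, A) and (B, A)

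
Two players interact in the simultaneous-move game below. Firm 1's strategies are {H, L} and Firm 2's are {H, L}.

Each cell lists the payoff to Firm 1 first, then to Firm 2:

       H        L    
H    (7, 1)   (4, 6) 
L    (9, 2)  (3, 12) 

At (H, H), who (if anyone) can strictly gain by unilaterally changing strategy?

Firm 1 at (H, H) earns 7; deviating to L yields 9 — a strict improvement.
Firm 2 earns 1; deviating to L yields 6 — a strict improvement.
Both Firm 1 and Firm 2 have strictly profitable deviations.

Both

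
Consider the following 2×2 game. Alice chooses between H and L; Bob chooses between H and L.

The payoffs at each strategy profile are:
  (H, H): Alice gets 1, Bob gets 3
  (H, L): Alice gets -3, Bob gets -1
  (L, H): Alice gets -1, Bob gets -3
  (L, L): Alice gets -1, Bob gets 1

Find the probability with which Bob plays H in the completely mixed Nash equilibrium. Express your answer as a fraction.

Let y be the probability that Bob plays H. In a completely mixed equilibrium, Alice must be indifferent between H and L.
Alice's expected payoff from H is y − 3(1−y); from L it is −y − (1−y).
Setting these equal: 4y − 3 = -1, so y = 1/2.

1/2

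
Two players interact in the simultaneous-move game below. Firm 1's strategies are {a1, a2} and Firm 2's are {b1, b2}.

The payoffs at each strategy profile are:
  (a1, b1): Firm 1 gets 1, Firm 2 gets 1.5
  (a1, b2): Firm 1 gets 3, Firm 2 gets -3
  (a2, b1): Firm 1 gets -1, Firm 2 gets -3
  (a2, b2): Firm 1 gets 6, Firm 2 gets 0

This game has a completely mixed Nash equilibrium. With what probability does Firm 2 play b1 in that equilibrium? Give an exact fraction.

3/5

Let q be the probability that Firm 2 plays b1. In a completely mixed equilibrium, Firm 1 must be indifferent between a1 and a2.
Firm 1's expected payoff from a1 is q + 3(1−q); from a2 it is −q + 6(1−q).
Setting these equal: −2q + 3 = −7q + 6, so q = 3/5.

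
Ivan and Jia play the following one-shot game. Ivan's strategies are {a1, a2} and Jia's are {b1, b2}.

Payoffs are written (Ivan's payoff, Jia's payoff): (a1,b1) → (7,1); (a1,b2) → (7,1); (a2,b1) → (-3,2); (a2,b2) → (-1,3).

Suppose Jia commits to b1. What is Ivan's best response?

Against b1, Ivan earns 7 from a1 and -3 from a2.
So a1 is the best response.

a1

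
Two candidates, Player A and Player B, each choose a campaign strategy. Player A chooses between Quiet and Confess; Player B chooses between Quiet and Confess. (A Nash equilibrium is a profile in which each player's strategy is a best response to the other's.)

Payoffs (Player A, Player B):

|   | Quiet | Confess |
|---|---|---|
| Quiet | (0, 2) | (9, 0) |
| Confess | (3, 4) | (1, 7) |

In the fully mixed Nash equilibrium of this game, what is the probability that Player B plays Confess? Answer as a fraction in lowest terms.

3/11

Let c be the probability that Player B plays Quiet. In a completely mixed equilibrium, Player A must be indifferent between Quiet and Confess.
Player A's expected payoff from Quiet is 9(1−c); from Confess it is 3c + (1−c).
Setting these equal: −9c + 9 = 2c + 1, so c = 8/11.
Therefore Player B plays Confess with probability 1 − 8/11 = 3/11.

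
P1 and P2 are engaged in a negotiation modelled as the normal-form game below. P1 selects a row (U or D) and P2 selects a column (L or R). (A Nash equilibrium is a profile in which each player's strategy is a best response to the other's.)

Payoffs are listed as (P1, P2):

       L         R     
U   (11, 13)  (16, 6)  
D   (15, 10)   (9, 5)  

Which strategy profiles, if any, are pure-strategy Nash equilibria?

(U, L): P1 prefers D (15 > 11) — not an equilibrium.
(U, R): P2 prefers L (13 > 6) — not an equilibrium.
(D, L): P1 gets 15 ≥ 11 from U, and P2 gets 10 ≥ 5 from R — Nash equilibrium.
(D, R): P1 prefers U (16 > 9); P2 prefers L (10 > 5) — not an equilibrium.

(D, L)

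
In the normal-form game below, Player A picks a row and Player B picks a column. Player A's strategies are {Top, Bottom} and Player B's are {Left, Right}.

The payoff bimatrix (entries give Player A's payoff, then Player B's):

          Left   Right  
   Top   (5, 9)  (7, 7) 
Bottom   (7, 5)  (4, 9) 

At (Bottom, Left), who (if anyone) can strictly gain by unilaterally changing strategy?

Player A at (Bottom, Left) earns 7; deviating to Top yields 5 — not better.
Player B earns 5; deviating to Right yields 9 — a strict improvement.
Only Player B has a strictly profitable deviation.

Player B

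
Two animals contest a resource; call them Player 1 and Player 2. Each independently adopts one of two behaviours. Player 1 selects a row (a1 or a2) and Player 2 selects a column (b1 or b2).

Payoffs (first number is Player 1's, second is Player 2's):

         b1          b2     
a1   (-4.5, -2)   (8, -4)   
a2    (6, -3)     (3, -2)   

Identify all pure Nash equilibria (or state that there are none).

(a1, b1): Player 1 prefers a2 (6 > -4.5) — not an equilibrium.
(a1, b2): Player 2 prefers b1 (-2 > -4) — not an equilibrium.
(a2, b1): Player 2 prefers b2 (-2 > -3) — not an equilibrium.
(a2, b2): Player 1 prefers a1 (8 > 3) — not an equilibrium.

none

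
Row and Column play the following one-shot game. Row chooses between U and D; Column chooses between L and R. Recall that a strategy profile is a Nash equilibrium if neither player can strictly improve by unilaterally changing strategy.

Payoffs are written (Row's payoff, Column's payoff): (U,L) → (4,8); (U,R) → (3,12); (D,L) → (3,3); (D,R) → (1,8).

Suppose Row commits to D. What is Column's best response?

R

Against D, Column earns 3 from L and 8 from R.
So R is the best response.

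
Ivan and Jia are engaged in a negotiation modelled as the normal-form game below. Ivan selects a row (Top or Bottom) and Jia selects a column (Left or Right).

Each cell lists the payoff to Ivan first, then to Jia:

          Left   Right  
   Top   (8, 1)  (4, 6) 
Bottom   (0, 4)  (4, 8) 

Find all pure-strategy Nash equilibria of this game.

(Top, Right) and (Bottom, Right)

(Top, Left): Jia prefers Right (6 > 1) — not an equilibrium.
(Top, Right): Ivan gets 4 ≥ 4 from Bottom, and Jia gets 6 ≥ 1 from Left — Nash equilibrium.
(Bottom, Left): Ivan prefers Top (8 > 0); Jia prefers Right (8 > 4) — not an equilibrium.
(Bottom, Right): Ivan gets 4 ≥ 4 from Top, and Jia gets 8 ≥ 4 from Left — Nash equilibrium.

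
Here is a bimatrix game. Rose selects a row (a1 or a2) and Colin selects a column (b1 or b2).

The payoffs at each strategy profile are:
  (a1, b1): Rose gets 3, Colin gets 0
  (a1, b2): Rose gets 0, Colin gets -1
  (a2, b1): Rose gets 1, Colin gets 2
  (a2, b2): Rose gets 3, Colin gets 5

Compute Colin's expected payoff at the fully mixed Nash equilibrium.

1/2

First find x, the probability Rose plays a1, from Colin's indifference between b1 and b2: 2(1−x) = −x + 5(1−x), giving x = 3/4.
Since Colin is indifferent in equilibrium, Colin's expected payoff equals the payoff from either column against (3/4, 1/4). Using b1: 2(1/4) = 1/2.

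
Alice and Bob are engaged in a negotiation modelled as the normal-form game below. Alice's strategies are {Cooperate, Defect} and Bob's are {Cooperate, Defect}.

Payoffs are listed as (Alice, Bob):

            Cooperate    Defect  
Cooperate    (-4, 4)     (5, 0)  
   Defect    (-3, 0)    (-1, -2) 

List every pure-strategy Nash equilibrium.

(Defect, Cooperate)

(Cooperate, Cooperate): Alice prefers Defect (-3 > -4) — not an equilibrium.
(Cooperate, Defect): Bob prefers Cooperate (4 > 0) — not an equilibrium.
(Defect, Cooperate): Alice gets -3 ≥ -4 from Cooperate, and Bob gets 0 ≥ -2 from Defect — Nash equilibrium.
(Defect, Defect): Alice prefers Cooperate (5 > -1); Bob prefers Cooperate (0 > -2) — not an equilibrium.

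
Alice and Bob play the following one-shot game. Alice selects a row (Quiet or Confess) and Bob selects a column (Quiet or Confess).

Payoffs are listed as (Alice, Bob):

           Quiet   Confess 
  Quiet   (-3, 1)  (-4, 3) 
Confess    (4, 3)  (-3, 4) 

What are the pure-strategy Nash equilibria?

(Quiet, Quiet): Alice prefers Confess (4 > -3); Bob prefers Confess (3 > 1) — not an equilibrium.
(Quiet, Confess): Alice prefers Confess (-3 > -4) — not an equilibrium.
(Confess, Quiet): Bob prefers Confess (4 > 3) — not an equilibrium.
(Confess, Confess): Alice gets -3 ≥ -4 from Quiet, and Bob gets 4 ≥ 3 from Quiet — Nash equilibrium.

(Confess, Confess)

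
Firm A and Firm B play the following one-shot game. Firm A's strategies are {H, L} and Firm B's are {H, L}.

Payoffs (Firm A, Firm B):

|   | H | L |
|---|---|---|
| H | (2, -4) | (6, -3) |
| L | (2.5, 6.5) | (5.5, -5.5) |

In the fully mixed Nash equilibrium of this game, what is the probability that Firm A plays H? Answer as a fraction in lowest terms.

12/13

Let r be the probability that Firm A plays H. In a completely mixed equilibrium, Firm B must be indifferent between H and L.
Firm B's expected payoff from H is −4r + 6.5(1−r); from L it is −3r − 5.5(1−r).
Setting these equal: −10.5r + 6.5 = 2.5r − 5.5, so r = 12/13.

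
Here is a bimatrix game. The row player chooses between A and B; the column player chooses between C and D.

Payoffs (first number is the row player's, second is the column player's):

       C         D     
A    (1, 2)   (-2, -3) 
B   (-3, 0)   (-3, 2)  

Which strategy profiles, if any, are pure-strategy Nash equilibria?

(A, C): the row player gets 1 ≥ -3 from B, and the column player gets 2 ≥ -3 from D — Nash equilibrium.
(A, D): the column player prefers C (2 > -3) — not an equilibrium.
(B, C): the row player prefers A (1 > -3); the column player prefers D (2 > 0) — not an equilibrium.
(B, D): the row player prefers A (-2 > -3) — not an equilibrium.

(A, C)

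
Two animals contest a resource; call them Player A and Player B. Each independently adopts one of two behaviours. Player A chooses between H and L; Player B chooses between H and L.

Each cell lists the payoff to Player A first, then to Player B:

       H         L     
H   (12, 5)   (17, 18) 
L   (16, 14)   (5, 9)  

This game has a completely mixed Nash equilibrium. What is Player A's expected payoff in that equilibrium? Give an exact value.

53/4

First find q, the probability Player B plays H, from Player A's indifference between H and L: 12q + 17(1−q) = 16q + 5(1−q), giving q = 3/4.
Since Player A is indifferent in equilibrium, Player A's expected payoff equals the payoff from either row against (3/4, 1/4). Using H: 12(3/4) + 17(1/4) = 53/4.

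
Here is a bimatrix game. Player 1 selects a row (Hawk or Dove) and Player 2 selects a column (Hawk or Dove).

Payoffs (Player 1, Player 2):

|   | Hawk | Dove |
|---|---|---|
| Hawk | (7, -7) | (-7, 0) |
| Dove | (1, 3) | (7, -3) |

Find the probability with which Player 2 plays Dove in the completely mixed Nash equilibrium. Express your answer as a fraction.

Let y be the probability that Player 2 plays Hawk. In a completely mixed equilibrium, Player 1 must be indifferent between Hawk and Dove.
Player 1's expected payoff from Hawk is 7y − 7(1−y); from Dove it is y + 7(1−y).
Setting these equal: 14y − 7 = −6y + 7, so y = 7/10.
Therefore Player 2 plays Dove with probability 1 − 7/10 = 3/10.

3/10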